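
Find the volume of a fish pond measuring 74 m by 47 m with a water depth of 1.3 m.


Base area = L * W = 74 * 47 = 3478 m^2
Volume = area * depth = 3478 * 1.3 = 4521.4 m^3

4521.4 m^3


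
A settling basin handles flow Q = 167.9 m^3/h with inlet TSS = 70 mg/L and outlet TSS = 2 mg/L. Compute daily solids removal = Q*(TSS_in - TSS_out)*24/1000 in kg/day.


Concentration drop: TSS_in - TSS_out = 70 - 2 = 68 mg/L
Hourly solids removed = Q * dTSS = 167.9 m^3/h * 68 mg/L = 11417.2 g/h  (m^3/h * mg/L = g/h)
Daily solids removed = 11417.2 * 24 = 274012.8 g/day
Convert g to kg: 274012.8 / 1000 = 274.0128 kg/day

274.0128 kg/day


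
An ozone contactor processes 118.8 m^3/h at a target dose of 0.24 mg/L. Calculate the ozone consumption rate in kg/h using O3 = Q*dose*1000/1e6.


O3 demand (mg/h) = Q * dose * 1000 = 118.8 * 0.24 * 1000 = 28512 mg/h
Convert mg to kg: 28512 / 1e6 = 0.028512 kg/h

0.028512 kg/h


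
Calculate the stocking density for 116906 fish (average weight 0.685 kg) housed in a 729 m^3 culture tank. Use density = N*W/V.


Total biomass = 116906 fish * 0.685 kg = 80080.61 kg
Density = total biomass / volume = 80080.61 / 729 = 109.85 kg/m^3

109.85 kg/m^3


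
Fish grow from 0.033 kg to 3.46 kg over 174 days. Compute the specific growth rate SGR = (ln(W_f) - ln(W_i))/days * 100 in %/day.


ln(W_f) = ln(3.46) = 1.2412686
ln(W_i) = ln(0.033) = -3.4112477
ln(W_f) - ln(W_i) = 1.2412686 - -3.4112477 = 4.6525163
SGR = 4.6525163 / 174 * 100 = 2.67386 %/day

2.67386 %/day


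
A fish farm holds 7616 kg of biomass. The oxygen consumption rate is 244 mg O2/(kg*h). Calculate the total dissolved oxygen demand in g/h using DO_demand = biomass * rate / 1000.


Total O2 consumption (mg/h) = 7616 kg * 244 mg/(kg*h) = 1858304 mg/h
Convert to g/h: 1858304 / 1000 = 1858.304 g/h

1858.304 g/h


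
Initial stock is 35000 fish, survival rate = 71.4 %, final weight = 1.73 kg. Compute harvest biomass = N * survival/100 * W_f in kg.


Survivors = 35000 * 71.4/100 = 24990 fish
Harvest biomass = survivors * W_f = 24990 * 1.73 = 43232.7 kg

43232.7 kg


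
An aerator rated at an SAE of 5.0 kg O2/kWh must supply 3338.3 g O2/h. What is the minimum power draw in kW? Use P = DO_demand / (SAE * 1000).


SAE in g O2/kWh = 5.0 * 1000 = 5000 g/kWh
P = DO_demand / SAE_g = 3338.3 / 5000 = 0.66766 kW

0.66766 kW


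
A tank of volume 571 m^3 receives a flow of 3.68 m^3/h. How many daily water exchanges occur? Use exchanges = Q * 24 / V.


Daily flow volume = 3.68 m^3/h * 24 h = 88.32 m^3/day
Exchanges = daily flow / tank volume = 88.32 / 571 = 0.154676 exchanges/day

0.154676 exchanges/day


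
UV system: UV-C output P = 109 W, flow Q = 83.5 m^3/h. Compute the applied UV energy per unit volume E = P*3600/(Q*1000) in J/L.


Energy delivered per hour = 109 W * 3600 s = 392400 J/h
Volume treated per hour = 83.5 m^3/h * 1000 = 83500 L/h
dose = 392400 / 83500 = 4.6994 J/L

4.6994 J/L


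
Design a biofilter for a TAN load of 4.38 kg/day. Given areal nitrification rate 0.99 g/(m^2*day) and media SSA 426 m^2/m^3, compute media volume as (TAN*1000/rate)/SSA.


A = 4.38*1000 / 0.99 = 4424.2424 m^2
V = 4424.2424 / 426 = 10.3855

10.3855 m^3


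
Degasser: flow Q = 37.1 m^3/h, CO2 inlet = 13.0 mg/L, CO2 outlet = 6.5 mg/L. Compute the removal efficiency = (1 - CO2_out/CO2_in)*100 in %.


CO2_out / CO2_in = 6.5 / 13.0 = 0.5
Fraction remaining = 0.5
efficiency = (1 - 0.5) * 100 = 50 %

50 %


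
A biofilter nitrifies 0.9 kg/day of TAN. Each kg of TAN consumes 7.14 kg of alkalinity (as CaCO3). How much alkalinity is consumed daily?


Alkalinity factor: 7.14 kg CaCO3 consumed per kg TAN nitrified
alk = 0.9 kg TAN * 7.14 = 6.426 kg CaCO3/day

6.426 kg CaCO3/day


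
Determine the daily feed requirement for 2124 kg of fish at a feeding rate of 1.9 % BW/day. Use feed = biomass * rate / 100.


Feeding rate fraction = 1.9% / 100 = 0.019
Daily feed = 2124 kg * 0.019 = 40.356 kg/day

40.356 kg/day


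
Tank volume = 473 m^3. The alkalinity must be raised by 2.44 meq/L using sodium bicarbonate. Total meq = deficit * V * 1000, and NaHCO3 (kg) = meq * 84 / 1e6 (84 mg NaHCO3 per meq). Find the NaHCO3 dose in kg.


Tank volume in L = 473 m^3 * 1000 = 473000 L
Total meq required = 2.44 meq/L * 473000 L = 1154120 meq
NaHCO3 mass = 1154120 meq * 84 mg/meq / 1e6 = 96.9461 kg

96.9461 kg


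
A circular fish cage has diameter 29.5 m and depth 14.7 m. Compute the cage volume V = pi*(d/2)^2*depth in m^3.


r = d/2 = 29.5/2 = 14.75 m
Base area = pi*r^2 = pi*14.75^2 = 683.49275 m^2
Volume = 683.49275 * 14.7 = 10047.3 m^3

10047.3 m^3


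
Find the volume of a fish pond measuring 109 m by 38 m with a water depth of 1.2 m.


Base area = L * W = 109 * 38 = 4142 m^2
Volume = area * depth = 4142 * 1.2 = 4970.4 m^3

4970.4 m^3


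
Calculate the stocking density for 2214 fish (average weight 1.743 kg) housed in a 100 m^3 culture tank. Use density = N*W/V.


Total biomass = 2214 fish * 1.743 kg = 3859.002 kg
Density = total biomass / volume = 3859.002 / 100 = 38.59 kg/m^3

38.59 kg/m^3


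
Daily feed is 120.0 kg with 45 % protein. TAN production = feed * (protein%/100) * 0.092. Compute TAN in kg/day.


Protein in feed = 120.0 * 45/100 = 54 kg/day
TAN = protein * 0.092 = 54 * 0.092 = 4.968 kg/day

4.968 kg/day


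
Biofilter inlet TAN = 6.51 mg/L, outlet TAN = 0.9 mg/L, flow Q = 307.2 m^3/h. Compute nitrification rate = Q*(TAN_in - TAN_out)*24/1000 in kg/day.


Concentration drop: TAN_in - TAN_out = 6.51 - 0.9 = 5.61 mg/L
Hourly TAN removed = Q * dTAN = 307.2 m^3/h * 5.61 mg/L = 1723.392 g/h  (m^3/h * mg/L = g/h)
Daily TAN removed = 1723.392 * 24 = 41361.408 g/day
Convert to kg/day: 41361.408 / 1000 = 41.361408 kg/day

41.361408 kg/day


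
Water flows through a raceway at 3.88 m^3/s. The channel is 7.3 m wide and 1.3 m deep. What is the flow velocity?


Cross-sectional area = W * d = 7.3 * 1.3 = 9.49 m^2
Velocity = Q / A = 3.88 / 9.49 = 0.408851 m/s

0.408851 m/s


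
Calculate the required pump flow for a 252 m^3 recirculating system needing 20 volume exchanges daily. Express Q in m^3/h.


Daily recirculation volume = 252 m^3 * 20 = 5040 m^3/day
Flow rate Q = daily volume / 24 h = 5040 / 24 = 210 m^3/h

210 m^3/h


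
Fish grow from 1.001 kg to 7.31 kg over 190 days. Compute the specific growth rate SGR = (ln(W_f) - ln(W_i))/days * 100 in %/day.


ln(W_f) = ln(7.31) = 1.9892433
ln(W_i) = ln(1.001) = 9.9950033e-04
ln(W_f) - ln(W_i) = 1.9892433 - 9.9950033e-04 = 1.9882438
SGR = 1.9882438 / 190 * 100 = 1.04644 %/day

1.04644 %/day


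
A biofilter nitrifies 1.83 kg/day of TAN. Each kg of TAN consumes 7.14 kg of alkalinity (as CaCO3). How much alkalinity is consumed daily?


Alkalinity factor: 7.14 kg CaCO3 consumed per kg TAN nitrified
alk = 1.83 kg TAN * 7.14 = 13.0662 kg CaCO3/day

13.0662 kg CaCO3/day


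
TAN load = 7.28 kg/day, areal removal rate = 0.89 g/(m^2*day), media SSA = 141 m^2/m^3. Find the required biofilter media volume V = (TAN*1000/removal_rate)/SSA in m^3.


A = 7.28*1000 / 0.89 = 8179.7753 m^2
V = 8179.7753 / 141 = 58.0126

58.0126 m^3


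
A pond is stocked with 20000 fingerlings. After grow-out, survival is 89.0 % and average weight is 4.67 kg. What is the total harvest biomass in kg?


Survivors = 20000 * 89.0/100 = 17800 fish
Harvest biomass = survivors * W_f = 17800 * 4.67 = 83126 kg

83126 kg


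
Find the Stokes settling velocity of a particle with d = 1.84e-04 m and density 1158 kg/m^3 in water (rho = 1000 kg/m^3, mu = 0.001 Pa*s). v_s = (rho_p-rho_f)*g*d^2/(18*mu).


Density difference: rho_p - rho_f = 1158 - 1000 = 158 kg/m^3
d^2 = (1.84e-04)^2 = 3.3856e-08 m^2
Numerator = (rho_p - rho_f) * g * d^2 = 158 * 9.81 * 3.3856e-08 = 5.2476123e-05
Denominator = 18 * mu = 18 * 0.001 = 0.018
v_s = 5.2476123e-05 / 0.018 = 0.00291534 m/s
Check: Re = rho_f * v_s * d / mu = 1000 * 0.00291534 * 1.84e-04 / 0.001 = 0.536 < 1, so Stokes' law applies.

0.00291534 m/s


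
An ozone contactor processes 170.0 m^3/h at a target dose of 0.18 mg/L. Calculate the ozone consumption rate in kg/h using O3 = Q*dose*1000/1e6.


O3 demand (mg/h) = Q * dose * 1000 = 170.0 * 0.18 * 1000 = 30600 mg/h
Convert mg to kg: 30600 / 1e6 = 0.0306 kg/h

0.0306 kg/h


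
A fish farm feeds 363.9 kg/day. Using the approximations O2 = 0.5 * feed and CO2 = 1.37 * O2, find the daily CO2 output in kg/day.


O2 = 363.9 * 0.5 = 181.95
CO2 = 181.95 * 1.37 = 249.2715

249.2715 kg/day


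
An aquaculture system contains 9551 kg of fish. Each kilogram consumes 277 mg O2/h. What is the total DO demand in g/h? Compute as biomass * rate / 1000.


Total O2 consumption (mg/h) = 9551 kg * 277 mg/(kg*h) = 2645627 mg/h
Convert to g/h: 2645627 / 1000 = 2645.627 g/h

2645.627 g/h


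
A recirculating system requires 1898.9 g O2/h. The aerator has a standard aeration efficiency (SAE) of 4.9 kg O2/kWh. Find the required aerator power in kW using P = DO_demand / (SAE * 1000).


SAE in g O2/kWh = 4.9 * 1000 = 4900 g/kWh
P = DO_demand / SAE_g = 1898.9 / 4900 = 0.387531 kW

0.387531 kW


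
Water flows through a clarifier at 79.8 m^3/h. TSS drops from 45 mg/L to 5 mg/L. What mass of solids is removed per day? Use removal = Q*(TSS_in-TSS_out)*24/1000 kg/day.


Concentration drop: TSS_in - TSS_out = 45 - 5 = 40 mg/L
Hourly solids removed = Q * dTSS = 79.8 m^3/h * 40 mg/L = 3192 g/h  (m^3/h * mg/L = g/h)
Daily solids removed = 3192 * 24 = 76608 g/day
Convert g to kg: 76608 / 1000 = 76.608 kg/day

76.608 kg/day


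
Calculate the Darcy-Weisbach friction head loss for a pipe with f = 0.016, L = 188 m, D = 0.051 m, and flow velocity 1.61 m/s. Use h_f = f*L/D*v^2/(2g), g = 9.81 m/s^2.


v^2 = 1.61^2 = 2.5921 m^2/s^2
L/D = 188/0.051 = 3686.2745
h_f = f*(L/D)*v^2/(2g) = 0.016 * 3686.2745 * 2.5921 / 19.62 = 7.79221 m

7.79221 m


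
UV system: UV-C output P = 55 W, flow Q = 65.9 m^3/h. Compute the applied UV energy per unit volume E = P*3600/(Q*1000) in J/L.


Energy delivered per hour = 55 W * 3600 s = 198000 J/h
Volume treated per hour = 65.9 m^3/h * 1000 = 65900 L/h
dose = 198000 / 65900 = 3.00455 J/L

3.00455 J/L


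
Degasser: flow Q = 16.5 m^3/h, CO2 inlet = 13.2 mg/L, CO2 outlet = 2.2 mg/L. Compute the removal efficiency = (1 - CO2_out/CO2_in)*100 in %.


CO2_out / CO2_in = 2.2 / 13.2 = 0.16666667
Fraction remaining = 0.16666667
efficiency = (1 - 0.16666667) * 100 = 83.3333 %

83.3333 %


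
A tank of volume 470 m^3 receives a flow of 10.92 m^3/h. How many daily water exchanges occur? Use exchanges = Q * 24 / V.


Daily flow volume = 10.92 m^3/h * 24 h = 262.08 m^3/day
Exchanges = daily flow / tank volume = 262.08 / 470 = 0.557617 exchanges/day

0.557617 exchanges/day


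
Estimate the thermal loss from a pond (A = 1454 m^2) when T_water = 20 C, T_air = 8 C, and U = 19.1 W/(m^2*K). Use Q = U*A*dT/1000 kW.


Temperature difference dT = 20 - 8 = 12 K
Heat loss (W) = U * A * dT = 19.1 * 1454 * 12 = 333256.8 W
Convert to kW: 333256.8 / 1000 = 333.2568 kW

333.2568 kW


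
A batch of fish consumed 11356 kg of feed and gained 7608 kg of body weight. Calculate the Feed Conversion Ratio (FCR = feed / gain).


FCR = feed consumed / weight gained
FCR = 11356 kg / 7608 kg = 1.49264

1.49264


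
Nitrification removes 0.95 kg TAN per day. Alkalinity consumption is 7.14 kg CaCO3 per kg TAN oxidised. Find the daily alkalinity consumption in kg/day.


Alkalinity factor: 7.14 kg CaCO3 consumed per kg TAN nitrified
alk = 0.95 kg TAN * 7.14 = 6.783 kg CaCO3/day

6.783 kg CaCO3/day


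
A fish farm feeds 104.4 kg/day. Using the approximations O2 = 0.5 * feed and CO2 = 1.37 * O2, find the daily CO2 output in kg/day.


O2 = 104.4 * 0.5 = 52.2
CO2 = 52.2 * 1.37 = 71.514

71.514 kg/day


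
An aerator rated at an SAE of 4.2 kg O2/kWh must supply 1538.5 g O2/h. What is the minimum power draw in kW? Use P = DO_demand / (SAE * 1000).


SAE in g O2/kWh = 4.2 * 1000 = 4200 g/kWh
P = DO_demand / SAE_g = 1538.5 / 4200 = 0.36631 kW

0.36631 kW


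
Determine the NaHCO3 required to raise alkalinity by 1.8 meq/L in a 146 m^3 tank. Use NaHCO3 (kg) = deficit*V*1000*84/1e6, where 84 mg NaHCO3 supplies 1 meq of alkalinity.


Tank volume in L = 146 m^3 * 1000 = 146000 L
Total meq required = 1.8 meq/L * 146000 L = 262800 meq
NaHCO3 mass = 262800 meq * 84 mg/meq / 1e6 = 22.0752 kg

22.0752 kg


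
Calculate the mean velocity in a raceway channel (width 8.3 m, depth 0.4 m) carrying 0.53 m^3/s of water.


Cross-sectional area = W * d = 8.3 * 0.4 = 3.32 m^2
Velocity = Q / A = 0.53 / 3.32 = 0.159639 m/s

0.159639 m/s


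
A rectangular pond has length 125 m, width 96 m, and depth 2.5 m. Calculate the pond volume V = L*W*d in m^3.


Base area = L * W = 125 * 96 = 12000 m^2
Volume = area * depth = 12000 * 2.5 = 30000 m^3

30000 m^3


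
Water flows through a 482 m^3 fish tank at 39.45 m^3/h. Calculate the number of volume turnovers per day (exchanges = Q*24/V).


Daily flow volume = 39.45 m^3/h * 24 h = 946.8 m^3/day
Exchanges = daily flow / tank volume = 946.8 / 482 = 1.96432 exchanges/day

1.96432 exchanges/day


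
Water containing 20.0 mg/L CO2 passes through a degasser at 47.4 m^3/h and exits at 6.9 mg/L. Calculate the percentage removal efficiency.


CO2_out / CO2_in = 6.9 / 20.0 = 0.345
Fraction remaining = 0.345
efficiency = (1 - 0.345) * 100 = 65.5 %

65.5 %


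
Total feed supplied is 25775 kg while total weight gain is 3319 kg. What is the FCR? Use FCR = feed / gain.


FCR = feed consumed / weight gained
FCR = 25775 kg / 3319 kg = 7.76589

7.76589


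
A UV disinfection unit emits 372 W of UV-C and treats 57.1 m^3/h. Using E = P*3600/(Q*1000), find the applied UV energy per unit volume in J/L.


Energy delivered per hour = 372 W * 3600 s = 1339200 J/h
Volume treated per hour = 57.1 m^3/h * 1000 = 57100 L/h
dose = 1339200 / 57100 = 23.4536 J/L

23.4536 J/L


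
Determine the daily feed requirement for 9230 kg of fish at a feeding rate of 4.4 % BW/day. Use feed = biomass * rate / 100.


Feeding rate fraction = 4.4% / 100 = 0.044
Daily feed = 9230 kg * 0.044 = 406.12 kg/day

406.12 kg/day


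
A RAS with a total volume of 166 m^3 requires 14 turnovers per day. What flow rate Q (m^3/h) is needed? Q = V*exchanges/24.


Daily recirculation volume = 166 m^3 * 14 = 2324 m^3/day
Flow rate Q = daily volume / 24 h = 2324 / 24 = 96.8333 m^3/h

96.8333 m^3/h


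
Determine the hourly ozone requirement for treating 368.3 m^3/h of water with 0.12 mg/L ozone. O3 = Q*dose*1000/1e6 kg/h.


O3 demand (mg/h) = Q * dose * 1000 = 368.3 * 0.12 * 1000 = 44196 mg/h
Convert mg to kg: 44196 / 1e6 = 0.044196 kg/h

0.044196 kg/h


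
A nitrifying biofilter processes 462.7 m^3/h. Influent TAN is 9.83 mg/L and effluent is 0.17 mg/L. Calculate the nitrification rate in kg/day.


Concentration drop: TAN_in - TAN_out = 9.83 - 0.17 = 9.66 mg/L
Hourly TAN removed = Q * dTAN = 462.7 m^3/h * 9.66 mg/L = 4469.682 g/h  (m^3/h * mg/L = g/h)
Daily TAN removed = 4469.682 * 24 = 107272.368 g/day
Convert to kg/day: 107272.368 / 1000 = 107.272368 kg/day

107.272368 kg/day


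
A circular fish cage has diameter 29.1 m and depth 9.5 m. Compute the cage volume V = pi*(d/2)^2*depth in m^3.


r = d/2 = 29.1/2 = 14.55 m
Base area = pi*r^2 = pi*14.55^2 = 665.08302 m^2
Volume = 665.08302 * 9.5 = 6318.29 m^3

6318.29 m^3


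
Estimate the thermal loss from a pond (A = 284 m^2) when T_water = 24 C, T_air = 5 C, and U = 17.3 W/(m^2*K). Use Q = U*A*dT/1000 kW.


Temperature difference dT = 24 - 5 = 19 K
Heat loss (W) = U * A * dT = 17.3 * 284 * 19 = 93350.8 W
Convert to kW: 93350.8 / 1000 = 93.3508 kW

93.3508 kW


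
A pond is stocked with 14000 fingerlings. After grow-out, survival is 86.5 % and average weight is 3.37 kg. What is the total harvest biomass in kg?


Survivors = 14000 * 86.5/100 = 12110 fish
Harvest biomass = survivors * W_f = 12110 * 3.37 = 40810.7 kg

40810.7 kg


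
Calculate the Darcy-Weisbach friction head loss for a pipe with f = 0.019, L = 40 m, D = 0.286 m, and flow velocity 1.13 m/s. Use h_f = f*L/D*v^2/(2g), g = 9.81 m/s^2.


v^2 = 1.13^2 = 1.2769 m^2/s^2
L/D = 40/0.286 = 139.86014
h_f = f*(L/D)*v^2/(2g) = 0.019 * 139.86014 * 1.2769 / 19.62 = 0.172944 m

0.172944 m


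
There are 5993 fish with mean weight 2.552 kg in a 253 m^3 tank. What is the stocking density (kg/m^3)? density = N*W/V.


Total biomass = 5993 fish * 2.552 kg = 15294.136 kg
Density = total biomass / volume = 15294.136 / 253 = 60.4511 kg/m^3

60.4511 kg/m^3


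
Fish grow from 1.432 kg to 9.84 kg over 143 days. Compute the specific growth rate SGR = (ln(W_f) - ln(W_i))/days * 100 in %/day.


ln(W_f) = ln(9.84) = 2.2864557
ln(W_i) = ln(1.432) = 0.35907207
ln(W_f) - ln(W_i) = 2.2864557 - 0.35907207 = 1.9273836
SGR = 1.9273836 / 143 * 100 = 1.34782 %/day

1.34782 %/day


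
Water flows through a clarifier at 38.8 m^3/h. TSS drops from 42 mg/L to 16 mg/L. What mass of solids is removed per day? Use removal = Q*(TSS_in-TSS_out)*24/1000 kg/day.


Concentration drop: TSS_in - TSS_out = 42 - 16 = 26 mg/L
Hourly solids removed = Q * dTSS = 38.8 m^3/h * 26 mg/L = 1008.8 g/h  (m^3/h * mg/L = g/h)
Daily solids removed = 1008.8 * 24 = 24211.2 g/day
Convert g to kg: 24211.2 / 1000 = 24.2112 kg/day

24.2112 kg/day


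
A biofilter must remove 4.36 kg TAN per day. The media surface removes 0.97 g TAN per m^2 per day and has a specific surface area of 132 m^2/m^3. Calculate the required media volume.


A = 4.36*1000 / 0.97 = 4494.8454 m^2
V = 4494.8454 / 132 = 34.0519

34.0519 m^3


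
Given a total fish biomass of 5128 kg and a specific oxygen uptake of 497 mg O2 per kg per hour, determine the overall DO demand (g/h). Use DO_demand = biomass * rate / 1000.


Total O2 consumption (mg/h) = 5128 kg * 497 mg/(kg*h) = 2548616 mg/h
Convert to g/h: 2548616 / 1000 = 2548.616 g/h

2548.616 g/h


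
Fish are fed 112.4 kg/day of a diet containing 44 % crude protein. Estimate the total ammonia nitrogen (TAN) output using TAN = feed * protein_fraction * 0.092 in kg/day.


Protein in feed = 112.4 * 44/100 = 49.456 kg/day
TAN = protein * 0.092 = 49.456 * 0.092 = 4.549952 kg/day

4.549952 kg/day


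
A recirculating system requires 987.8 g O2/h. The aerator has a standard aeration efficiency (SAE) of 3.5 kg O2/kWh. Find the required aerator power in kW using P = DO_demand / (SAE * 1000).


SAE in g O2/kWh = 3.5 * 1000 = 3500 g/kWh
P = DO_demand / SAE_g = 987.8 / 3500 = 0.282229 kW

0.282229 kW


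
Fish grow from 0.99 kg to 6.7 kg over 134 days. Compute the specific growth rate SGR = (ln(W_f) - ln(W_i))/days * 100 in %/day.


ln(W_f) = ln(6.7) = 1.9021075
ln(W_i) = ln(0.99) = -0.010050336
ln(W_f) - ln(W_i) = 1.9021075 - -0.010050336 = 1.9121578
SGR = 1.9121578 / 134 * 100 = 1.42698 %/day

1.42698 %/day


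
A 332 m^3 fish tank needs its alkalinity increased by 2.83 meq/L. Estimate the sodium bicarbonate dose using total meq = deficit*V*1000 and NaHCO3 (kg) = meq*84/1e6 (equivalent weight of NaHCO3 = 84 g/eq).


Tank volume in L = 332 m^3 * 1000 = 332000 L
Total meq required = 2.83 meq/L * 332000 L = 939560 meq
NaHCO3 mass = 939560 meq * 84 mg/meq / 1e6 = 78.923 kg

78.923 kg


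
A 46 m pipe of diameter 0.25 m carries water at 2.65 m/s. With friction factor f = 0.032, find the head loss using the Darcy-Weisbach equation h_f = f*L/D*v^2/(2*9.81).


v^2 = 2.65^2 = 7.0225 m^2/s^2
L/D = 46/0.25 = 184
h_f = f*(L/D)*v^2/(2g) = 0.032 * 184 * 7.0225 / 19.62 = 2.10747 m

2.10747 m


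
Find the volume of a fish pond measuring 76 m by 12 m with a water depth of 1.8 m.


Base area = L * W = 76 * 12 = 912 m^2
Volume = area * depth = 912 * 1.8 = 1641.6 m^3

1641.6 m^3


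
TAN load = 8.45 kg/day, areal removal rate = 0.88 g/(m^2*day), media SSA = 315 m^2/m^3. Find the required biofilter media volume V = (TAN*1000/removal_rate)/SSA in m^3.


A = 8.45*1000 / 0.88 = 9602.2727 m^2
V = 9602.2727 / 315 = 30.4834

30.4834 m^3


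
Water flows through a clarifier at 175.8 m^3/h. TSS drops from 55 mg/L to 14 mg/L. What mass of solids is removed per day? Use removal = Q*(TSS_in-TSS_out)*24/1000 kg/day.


Concentration drop: TSS_in - TSS_out = 55 - 14 = 41 mg/L
Hourly solids removed = Q * dTSS = 175.8 m^3/h * 41 mg/L = 7207.8 g/h  (m^3/h * mg/L = g/h)
Daily solids removed = 7207.8 * 24 = 172987.2 g/day
Convert g to kg: 172987.2 / 1000 = 172.9872 kg/day

172.9872 kg/day


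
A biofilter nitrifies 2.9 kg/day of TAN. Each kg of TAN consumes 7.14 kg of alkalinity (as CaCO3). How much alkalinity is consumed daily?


Alkalinity factor: 7.14 kg CaCO3 consumed per kg TAN nitrified
alk = 2.9 kg TAN * 7.14 = 20.706 kg CaCO3/day

20.706 kg CaCO3/day


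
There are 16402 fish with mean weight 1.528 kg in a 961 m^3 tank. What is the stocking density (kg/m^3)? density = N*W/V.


Total biomass = 16402 fish * 1.528 kg = 25062.256 kg
Density = total biomass / volume = 25062.256 / 961 = 26.0794 kg/m^3

26.0794 kg/m^3


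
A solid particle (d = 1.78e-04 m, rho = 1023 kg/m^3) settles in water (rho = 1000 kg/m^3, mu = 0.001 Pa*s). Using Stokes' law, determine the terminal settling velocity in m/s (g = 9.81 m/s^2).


Density difference: rho_p - rho_f = 1023 - 1000 = 23 kg/m^3
d^2 = (1.78e-04)^2 = 3.1684e-08 m^2
Numerator = (rho_p - rho_f) * g * d^2 = 23 * 9.81 * 3.1684e-08 = 7.1488609e-06
Denominator = 18 * mu = 18 * 0.001 = 0.018
v_s = 7.1488609e-06 / 0.018 = 3.97159e-04 m/s
Check: Re = rho_f * v_s * d / mu = 1000 * 3.97159e-04 * 1.78e-04 / 0.001 = 0.0707 < 1, so Stokes' law applies.

3.97159e-04 m/s


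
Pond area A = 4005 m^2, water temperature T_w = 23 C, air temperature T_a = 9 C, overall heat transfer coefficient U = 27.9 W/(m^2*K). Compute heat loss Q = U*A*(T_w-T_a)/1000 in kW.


Temperature difference dT = 23 - 9 = 14 K
Heat loss (W) = U * A * dT = 27.9 * 4005 * 14 = 1564353 W
Convert to kW: 1564353 / 1000 = 1564.353 kW

1564.353 kW


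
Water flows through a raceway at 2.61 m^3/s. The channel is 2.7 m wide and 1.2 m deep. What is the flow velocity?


Cross-sectional area = W * d = 2.7 * 1.2 = 3.24 m^2
Velocity = Q / A = 2.61 / 3.24 = 0.805556 m/s

0.805556 m/s


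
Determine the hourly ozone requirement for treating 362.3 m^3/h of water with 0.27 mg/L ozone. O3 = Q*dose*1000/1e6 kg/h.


O3 demand (mg/h) = Q * dose * 1000 = 362.3 * 0.27 * 1000 = 97821 mg/h
Convert mg to kg: 97821 / 1e6 = 0.097821 kg/h

0.097821 kg/h


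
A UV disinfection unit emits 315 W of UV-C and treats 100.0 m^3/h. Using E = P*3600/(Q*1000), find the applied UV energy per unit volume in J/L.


Energy delivered per hour = 315 W * 3600 s = 1134000 J/h
Volume treated per hour = 100.0 m^3/h * 1000 = 100000 L/h
dose = 1134000 / 100000 = 11.34 J/L

11.34 J/L


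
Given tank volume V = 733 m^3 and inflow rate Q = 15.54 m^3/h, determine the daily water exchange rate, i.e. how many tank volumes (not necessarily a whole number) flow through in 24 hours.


Daily flow volume = 15.54 m^3/h * 24 h = 372.96 m^3/day
Exchanges = daily flow / tank volume = 372.96 / 733 = 0.508813 exchanges/day

0.508813 exchanges/day


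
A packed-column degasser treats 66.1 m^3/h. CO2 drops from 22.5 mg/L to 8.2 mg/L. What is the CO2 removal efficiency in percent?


CO2_out / CO2_in = 8.2 / 22.5 = 0.36444444
Fraction remaining = 0.36444444
efficiency = (1 - 0.36444444) * 100 = 63.5556 %

63.5556 %


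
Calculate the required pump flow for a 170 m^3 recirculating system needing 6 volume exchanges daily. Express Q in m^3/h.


Daily recirculation volume = 170 m^3 * 6 = 1020 m^3/day
Flow rate Q = daily volume / 24 h = 1020 / 24 = 42.5 m^3/h

42.5 m^3/h


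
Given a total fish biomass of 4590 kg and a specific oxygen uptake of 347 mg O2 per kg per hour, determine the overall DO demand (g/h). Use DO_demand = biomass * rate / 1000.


Total O2 consumption (mg/h) = 4590 kg * 347 mg/(kg*h) = 1592730 mg/h
Convert to g/h: 1592730 / 1000 = 1592.73 g/h

1592.73 g/h


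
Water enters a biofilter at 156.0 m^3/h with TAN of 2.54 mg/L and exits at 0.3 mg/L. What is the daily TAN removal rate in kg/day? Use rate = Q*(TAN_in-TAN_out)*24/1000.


Concentration drop: TAN_in - TAN_out = 2.54 - 0.3 = 2.24 mg/L
Hourly TAN removed = Q * dTAN = 156.0 m^3/h * 2.24 mg/L = 349.44 g/h  (m^3/h * mg/L = g/h)
Daily TAN removed = 349.44 * 24 = 8386.56 g/day
Convert to kg/day: 8386.56 / 1000 = 8.38656 kg/day

8.38656 kg/day


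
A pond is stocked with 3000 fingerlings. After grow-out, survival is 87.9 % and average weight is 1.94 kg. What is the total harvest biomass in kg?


Survivors = 3000 * 87.9/100 = 2637 fish
Harvest biomass = survivors * W_f = 2637 * 1.94 = 5115.78 kg

5115.78 kg


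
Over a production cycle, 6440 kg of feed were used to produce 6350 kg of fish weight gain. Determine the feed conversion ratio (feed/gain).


FCR = feed consumed / weight gained
FCR = 6440 kg / 6350 kg = 1.01417

1.01417


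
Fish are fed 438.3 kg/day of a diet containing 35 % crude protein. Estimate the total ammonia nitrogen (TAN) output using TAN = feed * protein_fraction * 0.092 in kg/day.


Protein in feed = 438.3 * 35/100 = 153.405 kg/day
TAN = protein * 0.092 = 153.405 * 0.092 = 14.11326 kg/day

14.11326 kg/day


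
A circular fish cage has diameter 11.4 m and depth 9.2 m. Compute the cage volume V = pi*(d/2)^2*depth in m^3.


r = d/2 = 11.4/2 = 5.7 m
Base area = pi*r^2 = pi*5.7^2 = 102.07035 m^2
Volume = 102.07035 * 9.2 = 939.047 m^3

939.047 m^3


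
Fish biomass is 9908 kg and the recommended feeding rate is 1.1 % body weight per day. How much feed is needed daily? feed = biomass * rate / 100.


Feeding rate fraction = 1.1% / 100 = 0.011
Daily feed = 9908 kg * 0.011 = 108.988 kg/day

108.988 kg/day


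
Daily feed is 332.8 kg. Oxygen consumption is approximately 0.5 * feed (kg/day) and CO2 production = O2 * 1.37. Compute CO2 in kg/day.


O2 = 332.8 * 0.5 = 166.4
CO2 = 166.4 * 1.37 = 227.968

227.968 kg/day


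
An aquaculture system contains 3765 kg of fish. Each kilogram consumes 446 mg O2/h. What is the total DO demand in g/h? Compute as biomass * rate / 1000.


Total O2 consumption (mg/h) = 3765 kg * 446 mg/(kg*h) = 1679190 mg/h
Convert to g/h: 1679190 / 1000 = 1679.19 g/h

1679.19 g/h


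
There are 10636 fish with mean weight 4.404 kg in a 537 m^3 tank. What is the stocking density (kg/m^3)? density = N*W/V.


Total biomass = 10636 fish * 4.404 kg = 46840.944 kg
Density = total biomass / volume = 46840.944 / 537 = 87.2271 kg/m^3

87.2271 kg/m^3


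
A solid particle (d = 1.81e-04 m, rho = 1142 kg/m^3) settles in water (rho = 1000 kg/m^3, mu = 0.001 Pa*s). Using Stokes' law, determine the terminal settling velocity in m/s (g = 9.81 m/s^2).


Density difference: rho_p - rho_f = 1142 - 1000 = 142 kg/m^3
d^2 = (1.81e-04)^2 = 3.2761e-08 m^2
Numerator = (rho_p - rho_f) * g * d^2 = 142 * 9.81 * 3.2761e-08 = 4.5636728e-05
Denominator = 18 * mu = 18 * 0.001 = 0.018
v_s = 4.5636728e-05 / 0.018 = 0.00253537 m/s
Check: Re = rho_f * v_s * d / mu = 1000 * 0.00253537 * 1.81e-04 / 0.001 = 0.459 < 1, so Stokes' law applies.

0.00253537 m/s


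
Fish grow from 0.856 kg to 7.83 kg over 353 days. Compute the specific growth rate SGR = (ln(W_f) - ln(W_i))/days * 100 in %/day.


ln(W_f) = ln(7.83) = 2.0579625
ln(W_i) = ln(0.856) = -0.1554849
ln(W_f) - ln(W_i) = 2.0579625 - -0.1554849 = 2.2134474
SGR = 2.2134474 / 353 * 100 = 0.627039 %/day

0.627039 %/day


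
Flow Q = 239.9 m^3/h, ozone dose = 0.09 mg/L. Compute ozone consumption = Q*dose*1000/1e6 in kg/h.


O3 demand (mg/h) = Q * dose * 1000 = 239.9 * 0.09 * 1000 = 21591 mg/h
Convert mg to kg: 21591 / 1e6 = 0.021591 kg/h

0.021591 kg/h


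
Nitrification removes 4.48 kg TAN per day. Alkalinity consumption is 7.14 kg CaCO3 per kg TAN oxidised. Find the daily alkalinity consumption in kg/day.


Alkalinity factor: 7.14 kg CaCO3 consumed per kg TAN nitrified
alk = 4.48 kg TAN * 7.14 = 31.9872 kg CaCO3/day

31.9872 kg CaCO3/day


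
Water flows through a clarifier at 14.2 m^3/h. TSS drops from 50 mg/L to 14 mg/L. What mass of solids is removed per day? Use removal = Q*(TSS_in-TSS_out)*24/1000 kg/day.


Concentration drop: TSS_in - TSS_out = 50 - 14 = 36 mg/L
Hourly solids removed = Q * dTSS = 14.2 m^3/h * 36 mg/L = 511.2 g/h  (m^3/h * mg/L = g/h)
Daily solids removed = 511.2 * 24 = 12268.8 g/day
Convert g to kg: 12268.8 / 1000 = 12.2688 kg/day

12.2688 kg/day


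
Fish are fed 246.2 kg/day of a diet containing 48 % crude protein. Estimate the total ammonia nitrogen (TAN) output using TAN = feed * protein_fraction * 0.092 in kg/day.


Protein in feed = 246.2 * 48/100 = 118.176 kg/day
TAN = protein * 0.092 = 118.176 * 0.092 = 10.872192 kg/day

10.872192 kg/day


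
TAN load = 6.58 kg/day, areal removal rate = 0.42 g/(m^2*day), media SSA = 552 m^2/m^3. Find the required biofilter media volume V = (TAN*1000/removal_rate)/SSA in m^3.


A = 6.58*1000 / 0.42 = 15666.667 m^2
V = 15666.667 / 552 = 28.3816

28.3816 m^3


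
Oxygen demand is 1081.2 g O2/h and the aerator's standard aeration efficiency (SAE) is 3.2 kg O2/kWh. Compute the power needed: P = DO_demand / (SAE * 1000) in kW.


SAE in g O2/kWh = 3.2 * 1000 = 3200 g/kWh
P = DO_demand / SAE_g = 1081.2 / 3200 = 0.337875 kW

0.337875 kW


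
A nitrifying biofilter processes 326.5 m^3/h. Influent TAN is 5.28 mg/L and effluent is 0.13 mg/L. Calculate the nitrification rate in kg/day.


Concentration drop: TAN_in - TAN_out = 5.28 - 0.13 = 5.15 mg/L
Hourly TAN removed = Q * dTAN = 326.5 m^3/h * 5.15 mg/L = 1681.475 g/h  (m^3/h * mg/L = g/h)
Daily TAN removed = 1681.475 * 24 = 40355.4 g/day
Convert to kg/day: 40355.4 / 1000 = 40.3554 kg/day

40.3554 kg/day


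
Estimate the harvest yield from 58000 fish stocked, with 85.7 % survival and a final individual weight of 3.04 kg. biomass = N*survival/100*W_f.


Survivors = 58000 * 85.7/100 = 49706 fish
Harvest biomass = survivors * W_f = 49706 * 3.04 = 151106.24 kg

151106.24 kg


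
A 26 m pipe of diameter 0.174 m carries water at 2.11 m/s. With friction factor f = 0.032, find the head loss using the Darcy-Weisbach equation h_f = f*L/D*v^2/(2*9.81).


v^2 = 2.11^2 = 4.4521 m^2/s^2
L/D = 26/0.174 = 149.42529
h_f = f*(L/D)*v^2/(2g) = 0.032 * 149.42529 * 4.4521 / 19.62 = 1.08503 m

1.08503 m


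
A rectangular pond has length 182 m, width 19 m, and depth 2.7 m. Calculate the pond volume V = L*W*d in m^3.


Base area = L * W = 182 * 19 = 3458 m^2
Volume = area * depth = 3458 * 2.7 = 9336.6 m^3

9336.6 m^3


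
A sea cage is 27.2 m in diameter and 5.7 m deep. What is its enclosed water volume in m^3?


r = d/2 = 27.2/2 = 13.6 m
Base area = pi*r^2 = pi*13.6^2 = 581.06898 m^2
Volume = 581.06898 * 5.7 = 3312.09 m^3

3312.09 m^3


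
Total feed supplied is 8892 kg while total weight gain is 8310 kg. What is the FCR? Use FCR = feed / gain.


FCR = feed consumed / weight gained
FCR = 8892 kg / 8310 kg = 1.07004

1.07004


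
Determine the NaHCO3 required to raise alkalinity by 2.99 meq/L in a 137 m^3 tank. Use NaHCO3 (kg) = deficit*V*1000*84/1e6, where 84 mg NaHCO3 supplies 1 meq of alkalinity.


Tank volume in L = 137 m^3 * 1000 = 137000 L
Total meq required = 2.99 meq/L * 137000 L = 409630 meq
NaHCO3 mass = 409630 meq * 84 mg/meq / 1e6 = 34.4089 kg

34.4089 kg


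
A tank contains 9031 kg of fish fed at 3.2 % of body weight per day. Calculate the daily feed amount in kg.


Feeding rate fraction = 3.2% / 100 = 0.032
Daily feed = 9031 kg * 0.032 = 288.992 kg/day

288.992 kg/day


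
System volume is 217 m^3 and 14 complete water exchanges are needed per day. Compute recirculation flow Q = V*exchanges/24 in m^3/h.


Daily recirculation volume = 217 m^3 * 14 = 3038 m^3/day
Flow rate Q = daily volume / 24 h = 3038 / 24 = 126.583 m^3/h

126.583 m^3/h


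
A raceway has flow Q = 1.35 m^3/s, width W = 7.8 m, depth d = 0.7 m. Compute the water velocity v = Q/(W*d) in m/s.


Cross-sectional area = W * d = 7.8 * 0.7 = 5.46 m^2
Velocity = Q / A = 1.35 / 5.46 = 0.247253 m/s

0.247253 m/s


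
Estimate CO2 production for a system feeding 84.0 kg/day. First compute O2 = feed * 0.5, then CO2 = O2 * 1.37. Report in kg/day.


O2 = 84.0 * 0.5 = 42
CO2 = 42 * 1.37 = 57.54

57.54 kg/day


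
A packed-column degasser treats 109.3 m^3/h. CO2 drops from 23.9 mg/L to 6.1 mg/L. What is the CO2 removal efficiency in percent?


CO2_out / CO2_in = 6.1 / 23.9 = 0.25523013
Fraction remaining = 0.25523013
efficiency = (1 - 0.25523013) * 100 = 74.477 %

74.477 %


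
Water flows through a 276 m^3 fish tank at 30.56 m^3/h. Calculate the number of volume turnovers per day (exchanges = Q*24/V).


Daily flow volume = 30.56 m^3/h * 24 h = 733.44 m^3/day
Exchanges = daily flow / tank volume = 733.44 / 276 = 2.65739 exchanges/day

2.65739 exchanges/day


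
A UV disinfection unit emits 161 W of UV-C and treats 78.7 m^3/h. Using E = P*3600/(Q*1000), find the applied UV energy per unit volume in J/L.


Energy delivered per hour = 161 W * 3600 s = 579600 J/h
Volume treated per hour = 78.7 m^3/h * 1000 = 78700 L/h
dose = 579600 / 78700 = 7.36468 J/L

7.36468 J/L


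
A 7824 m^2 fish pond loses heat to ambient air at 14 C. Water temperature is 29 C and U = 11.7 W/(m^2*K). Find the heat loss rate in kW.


Temperature difference dT = 29 - 14 = 15 K
Heat loss (W) = U * A * dT = 11.7 * 7824 * 15 = 1373112 W
Convert to kW: 1373112 / 1000 = 1373.112 kW

1373.112 kW


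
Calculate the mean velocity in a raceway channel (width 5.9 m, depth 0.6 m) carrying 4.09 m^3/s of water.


Cross-sectional area = W * d = 5.9 * 0.6 = 3.54 m^2
Velocity = Q / A = 4.09 / 3.54 = 1.15537 m/s

1.15537 m/s


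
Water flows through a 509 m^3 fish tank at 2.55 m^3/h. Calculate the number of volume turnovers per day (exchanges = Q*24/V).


Daily flow volume = 2.55 m^3/h * 24 h = 61.2 m^3/day
Exchanges = daily flow / tank volume = 61.2 / 509 = 0.120236 exchanges/day

0.120236 exchanges/day


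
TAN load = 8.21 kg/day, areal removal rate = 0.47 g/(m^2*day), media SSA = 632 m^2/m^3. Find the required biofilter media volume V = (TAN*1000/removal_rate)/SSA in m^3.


A = 8.21*1000 / 0.47 = 17468.085 m^2
V = 17468.085 / 632 = 27.6394

27.6394 m^3


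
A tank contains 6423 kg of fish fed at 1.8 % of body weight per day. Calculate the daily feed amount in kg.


Feeding rate fraction = 1.8% / 100 = 0.018
Daily feed = 6423 kg * 0.018 = 115.614 kg/day

115.614 kg/day


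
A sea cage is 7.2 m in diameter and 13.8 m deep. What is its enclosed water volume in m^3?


r = d/2 = 7.2/2 = 3.6 m
Base area = pi*r^2 = pi*3.6^2 = 40.715041 m^2
Volume = 40.715041 * 13.8 = 561.868 m^3

561.868 m^3


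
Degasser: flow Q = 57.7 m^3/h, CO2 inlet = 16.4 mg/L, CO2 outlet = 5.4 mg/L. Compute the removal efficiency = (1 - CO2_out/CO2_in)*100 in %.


CO2_out / CO2_in = 5.4 / 16.4 = 0.32926829
Fraction remaining = 0.32926829
efficiency = (1 - 0.32926829) * 100 = 67.0732 %

67.0732 %


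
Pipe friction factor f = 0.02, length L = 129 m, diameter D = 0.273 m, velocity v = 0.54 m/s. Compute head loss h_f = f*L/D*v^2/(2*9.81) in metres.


v^2 = 0.54^2 = 0.2916 m^2/s^2
L/D = 129/0.273 = 472.52747
h_f = f*(L/D)*v^2/(2g) = 0.02 * 472.52747 * 0.2916 / 19.62 = 0.140458 m

0.140458 m


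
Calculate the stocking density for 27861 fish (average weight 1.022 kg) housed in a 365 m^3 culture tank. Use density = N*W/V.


Total biomass = 27861 fish * 1.022 kg = 28473.942 kg
Density = total biomass / volume = 28473.942 / 365 = 78.0108 kg/m^3

78.0108 kg/m^3


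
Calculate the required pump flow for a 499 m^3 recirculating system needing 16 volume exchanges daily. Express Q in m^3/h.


Daily recirculation volume = 499 m^3 * 16 = 7984 m^3/day
Flow rate Q = daily volume / 24 h = 7984 / 24 = 332.667 m^3/h

332.667 m^3/h


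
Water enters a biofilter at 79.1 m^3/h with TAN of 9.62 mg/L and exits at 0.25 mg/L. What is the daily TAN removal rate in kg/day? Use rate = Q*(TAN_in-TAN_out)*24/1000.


Concentration drop: TAN_in - TAN_out = 9.62 - 0.25 = 9.37 mg/L
Hourly TAN removed = Q * dTAN = 79.1 m^3/h * 9.37 mg/L = 741.167 g/h  (m^3/h * mg/L = g/h)
Daily TAN removed = 741.167 * 24 = 17788.008 g/day
Convert to kg/day: 17788.008 / 1000 = 17.788008 kg/day

17.788008 kg/day


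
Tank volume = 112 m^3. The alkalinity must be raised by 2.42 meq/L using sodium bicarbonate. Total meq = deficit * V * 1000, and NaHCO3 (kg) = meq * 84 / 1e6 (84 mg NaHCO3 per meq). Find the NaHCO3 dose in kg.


Tank volume in L = 112 m^3 * 1000 = 112000 L
Total meq required = 2.42 meq/L * 112000 L = 271040 meq
NaHCO3 mass = 271040 meq * 84 mg/meq / 1e6 = 22.7674 kg

22.7674 kg


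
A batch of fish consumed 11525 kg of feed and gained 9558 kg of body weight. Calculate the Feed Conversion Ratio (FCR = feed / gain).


FCR = feed consumed / weight gained
FCR = 11525 kg / 9558 kg = 1.2058

1.2058


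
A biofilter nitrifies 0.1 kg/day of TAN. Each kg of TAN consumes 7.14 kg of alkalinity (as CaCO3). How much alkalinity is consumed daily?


Alkalinity factor: 7.14 kg CaCO3 consumed per kg TAN nitrified
alk = 0.1 kg TAN * 7.14 = 0.714 kg CaCO3/day

0.714 kg CaCO3/day


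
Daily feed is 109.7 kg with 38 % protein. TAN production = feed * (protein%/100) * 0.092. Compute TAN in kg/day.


Protein in feed = 109.7 * 38/100 = 41.686 kg/day
TAN = protein * 0.092 = 41.686 * 0.092 = 3.835112 kg/day

3.835112 kg/day


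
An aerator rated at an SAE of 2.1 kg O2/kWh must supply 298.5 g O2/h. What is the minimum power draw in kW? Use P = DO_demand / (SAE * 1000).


SAE in g O2/kWh = 2.1 * 1000 = 2100 g/kWh
P = DO_demand / SAE_g = 298.5 / 2100 = 0.142143 kW

0.142143 kW


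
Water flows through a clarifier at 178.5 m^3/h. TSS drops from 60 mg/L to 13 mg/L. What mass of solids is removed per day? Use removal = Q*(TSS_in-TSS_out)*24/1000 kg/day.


Concentration drop: TSS_in - TSS_out = 60 - 13 = 47 mg/L
Hourly solids removed = Q * dTSS = 178.5 m^3/h * 47 mg/L = 8389.5 g/h  (m^3/h * mg/L = g/h)
Daily solids removed = 8389.5 * 24 = 201348 g/day
Convert g to kg: 201348 / 1000 = 201.348 kg/day

201.348 kg/day


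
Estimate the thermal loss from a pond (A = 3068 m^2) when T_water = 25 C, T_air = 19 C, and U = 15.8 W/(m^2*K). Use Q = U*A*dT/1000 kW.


Temperature difference dT = 25 - 19 = 6 K
Heat loss (W) = U * A * dT = 15.8 * 3068 * 6 = 290846.4 W
Convert to kW: 290846.4 / 1000 = 290.8464 kW

290.8464 kW


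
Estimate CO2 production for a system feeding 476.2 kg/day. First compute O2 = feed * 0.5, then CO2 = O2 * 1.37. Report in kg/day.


O2 = 476.2 * 0.5 = 238.1
CO2 = 238.1 * 1.37 = 326.197

326.197 kg/day


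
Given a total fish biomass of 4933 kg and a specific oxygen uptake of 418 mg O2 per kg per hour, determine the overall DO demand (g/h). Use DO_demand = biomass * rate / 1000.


Total O2 consumption (mg/h) = 4933 kg * 418 mg/(kg*h) = 2061994 mg/h
Convert to g/h: 2061994 / 1000 = 2061.994 g/h

2061.994 g/h


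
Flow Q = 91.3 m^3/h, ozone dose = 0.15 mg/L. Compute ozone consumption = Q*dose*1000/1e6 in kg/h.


O3 demand (mg/h) = Q * dose * 1000 = 91.3 * 0.15 * 1000 = 13695 mg/h
Convert mg to kg: 13695 / 1e6 = 0.013695 kg/h

0.013695 kg/h


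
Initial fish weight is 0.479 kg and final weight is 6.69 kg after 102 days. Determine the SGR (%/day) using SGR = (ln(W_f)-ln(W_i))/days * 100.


ln(W_f) = ln(6.69) = 1.9006139
ln(W_i) = ln(0.479) = -0.73605468
ln(W_f) - ln(W_i) = 1.9006139 - -0.73605468 = 2.6366686
SGR = 2.6366686 / 102 * 100 = 2.58497 %/day

2.58497 %/day


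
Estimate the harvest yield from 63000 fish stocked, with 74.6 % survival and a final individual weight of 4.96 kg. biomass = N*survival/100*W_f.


Survivors = 63000 * 74.6/100 = 46998 fish
Harvest biomass = survivors * W_f = 46998 * 4.96 = 233110.08 kg

233110.08 kg


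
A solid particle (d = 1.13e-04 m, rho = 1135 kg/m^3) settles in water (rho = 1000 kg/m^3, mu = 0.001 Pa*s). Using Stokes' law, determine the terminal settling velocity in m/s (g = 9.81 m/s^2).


Density difference: rho_p - rho_f = 1135 - 1000 = 135 kg/m^3
d^2 = (1.13e-04)^2 = 1.2769e-08 m^2
Numerator = (rho_p - rho_f) * g * d^2 = 135 * 9.81 * 1.2769e-08 = 1.6910625e-05
Denominator = 18 * mu = 18 * 0.001 = 0.018
v_s = 1.6910625e-05 / 0.018 = 9.39479e-04 m/s
Check: Re = rho_f * v_s * d / mu = 1000 * 9.39479e-04 * 1.13e-04 / 0.001 = 0.106 < 1, so Stokes' law applies.

9.39479e-04 m/s
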